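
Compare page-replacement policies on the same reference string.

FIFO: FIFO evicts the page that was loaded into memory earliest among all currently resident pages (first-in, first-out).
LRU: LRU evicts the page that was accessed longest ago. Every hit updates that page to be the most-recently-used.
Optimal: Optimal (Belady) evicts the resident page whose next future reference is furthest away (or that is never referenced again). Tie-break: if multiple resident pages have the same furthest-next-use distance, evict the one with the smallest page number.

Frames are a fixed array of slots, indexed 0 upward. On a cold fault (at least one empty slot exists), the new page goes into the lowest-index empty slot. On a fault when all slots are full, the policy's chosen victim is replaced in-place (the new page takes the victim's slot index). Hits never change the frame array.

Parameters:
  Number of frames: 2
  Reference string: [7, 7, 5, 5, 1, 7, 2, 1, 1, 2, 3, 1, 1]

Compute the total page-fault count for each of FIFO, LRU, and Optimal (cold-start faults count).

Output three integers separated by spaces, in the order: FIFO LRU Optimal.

Answer: 7 8 5

Derivation:
--- FIFO ---
  step 0: ref 7 -> FAULT, frames=[7,-] (faults so far: 1)
  step 1: ref 7 -> HIT, frames=[7,-] (faults so far: 1)
  step 2: ref 5 -> FAULT, frames=[7,5] (faults so far: 2)
  step 3: ref 5 -> HIT, frames=[7,5] (faults so far: 2)
  step 4: ref 1 -> FAULT, evict 7, frames=[1,5] (faults so far: 3)
  step 5: ref 7 -> FAULT, evict 5, frames=[1,7] (faults so far: 4)
  step 6: ref 2 -> FAULT, evict 1, frames=[2,7] (faults so far: 5)
  step 7: ref 1 -> FAULT, evict 7, frames=[2,1] (faults so far: 6)
  step 8: ref 1 -> HIT, frames=[2,1] (faults so far: 6)
  step 9: ref 2 -> HIT, frames=[2,1] (faults so far: 6)
  step 10: ref 3 -> FAULT, evict 2, frames=[3,1] (faults so far: 7)
  step 11: ref 1 -> HIT, frames=[3,1] (faults so far: 7)
  step 12: ref 1 -> HIT, frames=[3,1] (faults so far: 7)
  FIFO total faults: 7
--- LRU ---
  step 0: ref 7 -> FAULT, frames=[7,-] (faults so far: 1)
  step 1: ref 7 -> HIT, frames=[7,-] (faults so far: 1)
  step 2: ref 5 -> FAULT, frames=[7,5] (faults so far: 2)
  step 3: ref 5 -> HIT, frames=[7,5] (faults so far: 2)
  step 4: ref 1 -> FAULT, evict 7, frames=[1,5] (faults so far: 3)
  step 5: ref 7 -> FAULT, evict 5, frames=[1,7] (faults so far: 4)
  step 6: ref 2 -> FAULT, evict 1, frames=[2,7] (faults so far: 5)
  step 7: ref 1 -> FAULT, evict 7, frames=[2,1] (faults so far: 6)
  step 8: ref 1 -> HIT, frames=[2,1] (faults so far: 6)
  step 9: ref 2 -> HIT, frames=[2,1] (faults so far: 6)
  step 10: ref 3 -> FAULT, evict 1, frames=[2,3] (faults so far: 7)
  step 11: ref 1 -> FAULT, evict 2, frames=[1,3] (faults so far: 8)
  step 12: ref 1 -> HIT, frames=[1,3] (faults so far: 8)
  LRU total faults: 8
--- Optimal ---
  step 0: ref 7 -> FAULT, frames=[7,-] (faults so far: 1)
  step 1: ref 7 -> HIT, frames=[7,-] (faults so far: 1)
  step 2: ref 5 -> FAULT, frames=[7,5] (faults so far: 2)
  step 3: ref 5 -> HIT, frames=[7,5] (faults so far: 2)
  step 4: ref 1 -> FAULT, evict 5, frames=[7,1] (faults so far: 3)
  step 5: ref 7 -> HIT, frames=[7,1] (faults so far: 3)
  step 6: ref 2 -> FAULT, evict 7, frames=[2,1] (faults so far: 4)
  step 7: ref 1 -> HIT, frames=[2,1] (faults so far: 4)
  step 8: ref 1 -> HIT, frames=[2,1] (faults so far: 4)
  step 9: ref 2 -> HIT, frames=[2,1] (faults so far: 4)
  step 10: ref 3 -> FAULT, evict 2, frames=[3,1] (faults so far: 5)
  step 11: ref 1 -> HIT, frames=[3,1] (faults so far: 5)
  step 12: ref 1 -> HIT, frames=[3,1] (faults so far: 5)
  Optimal total faults: 5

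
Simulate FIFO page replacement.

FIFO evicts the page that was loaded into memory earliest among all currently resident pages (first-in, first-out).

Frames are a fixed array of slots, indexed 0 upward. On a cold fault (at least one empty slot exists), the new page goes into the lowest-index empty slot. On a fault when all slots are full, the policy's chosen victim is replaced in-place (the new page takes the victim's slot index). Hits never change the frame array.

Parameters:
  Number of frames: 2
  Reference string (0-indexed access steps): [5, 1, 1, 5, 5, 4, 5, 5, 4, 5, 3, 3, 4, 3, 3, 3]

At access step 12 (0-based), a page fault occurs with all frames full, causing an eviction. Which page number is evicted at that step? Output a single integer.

Step 0: ref 5 -> FAULT, frames=[5,-]
Step 1: ref 1 -> FAULT, frames=[5,1]
Step 2: ref 1 -> HIT, frames=[5,1]
Step 3: ref 5 -> HIT, frames=[5,1]
Step 4: ref 5 -> HIT, frames=[5,1]
Step 5: ref 4 -> FAULT, evict 5, frames=[4,1]
Step 6: ref 5 -> FAULT, evict 1, frames=[4,5]
Step 7: ref 5 -> HIT, frames=[4,5]
Step 8: ref 4 -> HIT, frames=[4,5]
Step 9: ref 5 -> HIT, frames=[4,5]
Step 10: ref 3 -> FAULT, evict 4, frames=[3,5]
Step 11: ref 3 -> HIT, frames=[3,5]
Step 12: ref 4 -> FAULT, evict 5, frames=[3,4]
At step 12: evicted page 5

Answer: 5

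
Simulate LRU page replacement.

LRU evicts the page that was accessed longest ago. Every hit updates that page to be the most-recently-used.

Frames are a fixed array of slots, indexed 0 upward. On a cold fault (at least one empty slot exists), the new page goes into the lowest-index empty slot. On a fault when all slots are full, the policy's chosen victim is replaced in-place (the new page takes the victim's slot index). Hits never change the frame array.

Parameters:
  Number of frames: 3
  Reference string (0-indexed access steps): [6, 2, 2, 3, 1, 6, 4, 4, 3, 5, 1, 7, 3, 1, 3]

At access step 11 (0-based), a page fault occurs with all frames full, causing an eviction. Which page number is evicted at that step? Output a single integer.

Answer: 3

Derivation:
Step 0: ref 6 -> FAULT, frames=[6,-,-]
Step 1: ref 2 -> FAULT, frames=[6,2,-]
Step 2: ref 2 -> HIT, frames=[6,2,-]
Step 3: ref 3 -> FAULT, frames=[6,2,3]
Step 4: ref 1 -> FAULT, evict 6, frames=[1,2,3]
Step 5: ref 6 -> FAULT, evict 2, frames=[1,6,3]
Step 6: ref 4 -> FAULT, evict 3, frames=[1,6,4]
Step 7: ref 4 -> HIT, frames=[1,6,4]
Step 8: ref 3 -> FAULT, evict 1, frames=[3,6,4]
Step 9: ref 5 -> FAULT, evict 6, frames=[3,5,4]
Step 10: ref 1 -> FAULT, evict 4, frames=[3,5,1]
Step 11: ref 7 -> FAULT, evict 3, frames=[7,5,1]
At step 11: evicted page 3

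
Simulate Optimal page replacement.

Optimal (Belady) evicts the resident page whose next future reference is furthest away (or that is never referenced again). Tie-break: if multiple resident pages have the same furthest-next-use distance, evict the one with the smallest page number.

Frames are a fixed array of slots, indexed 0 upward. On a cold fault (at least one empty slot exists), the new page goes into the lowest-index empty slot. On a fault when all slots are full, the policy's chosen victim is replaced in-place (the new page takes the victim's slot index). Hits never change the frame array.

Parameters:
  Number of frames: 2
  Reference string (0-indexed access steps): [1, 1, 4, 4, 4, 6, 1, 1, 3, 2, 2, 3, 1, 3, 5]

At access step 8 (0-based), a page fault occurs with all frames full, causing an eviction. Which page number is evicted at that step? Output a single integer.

Answer: 6

Derivation:
Step 0: ref 1 -> FAULT, frames=[1,-]
Step 1: ref 1 -> HIT, frames=[1,-]
Step 2: ref 4 -> FAULT, frames=[1,4]
Step 3: ref 4 -> HIT, frames=[1,4]
Step 4: ref 4 -> HIT, frames=[1,4]
Step 5: ref 6 -> FAULT, evict 4, frames=[1,6]
Step 6: ref 1 -> HIT, frames=[1,6]
Step 7: ref 1 -> HIT, frames=[1,6]
Step 8: ref 3 -> FAULT, evict 6, frames=[1,3]
At step 8: evicted page 6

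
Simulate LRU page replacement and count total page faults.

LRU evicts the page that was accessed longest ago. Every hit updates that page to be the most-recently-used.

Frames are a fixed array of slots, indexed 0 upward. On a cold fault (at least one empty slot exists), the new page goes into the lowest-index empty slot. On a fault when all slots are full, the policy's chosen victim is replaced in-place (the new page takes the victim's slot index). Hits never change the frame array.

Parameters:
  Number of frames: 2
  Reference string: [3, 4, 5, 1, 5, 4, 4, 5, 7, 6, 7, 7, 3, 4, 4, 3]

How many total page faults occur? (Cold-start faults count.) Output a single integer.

Answer: 9

Derivation:
Step 0: ref 3 → FAULT, frames=[3,-]
Step 1: ref 4 → FAULT, frames=[3,4]
Step 2: ref 5 → FAULT (evict 3), frames=[5,4]
Step 3: ref 1 → FAULT (evict 4), frames=[5,1]
Step 4: ref 5 → HIT, frames=[5,1]
Step 5: ref 4 → FAULT (evict 1), frames=[5,4]
Step 6: ref 4 → HIT, frames=[5,4]
Step 7: ref 5 → HIT, frames=[5,4]
Step 8: ref 7 → FAULT (evict 4), frames=[5,7]
Step 9: ref 6 → FAULT (evict 5), frames=[6,7]
Step 10: ref 7 → HIT, frames=[6,7]
Step 11: ref 7 → HIT, frames=[6,7]
Step 12: ref 3 → FAULT (evict 6), frames=[3,7]
Step 13: ref 4 → FAULT (evict 7), frames=[3,4]
Step 14: ref 4 → HIT, frames=[3,4]
Step 15: ref 3 → HIT, frames=[3,4]
Total faults: 9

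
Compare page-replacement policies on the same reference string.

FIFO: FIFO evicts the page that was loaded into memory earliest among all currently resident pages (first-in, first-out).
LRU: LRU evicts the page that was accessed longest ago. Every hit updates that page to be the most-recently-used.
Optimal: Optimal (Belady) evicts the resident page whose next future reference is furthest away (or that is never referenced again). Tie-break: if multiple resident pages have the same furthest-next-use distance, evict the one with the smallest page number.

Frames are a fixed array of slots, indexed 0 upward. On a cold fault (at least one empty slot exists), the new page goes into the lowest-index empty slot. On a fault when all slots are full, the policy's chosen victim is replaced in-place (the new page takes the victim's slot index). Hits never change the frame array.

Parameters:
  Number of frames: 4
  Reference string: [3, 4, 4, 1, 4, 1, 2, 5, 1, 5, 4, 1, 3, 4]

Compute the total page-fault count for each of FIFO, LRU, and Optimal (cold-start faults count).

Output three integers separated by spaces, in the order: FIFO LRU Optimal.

Answer: 7 6 5

Derivation:
--- FIFO ---
  step 0: ref 3 -> FAULT, frames=[3,-,-,-] (faults so far: 1)
  step 1: ref 4 -> FAULT, frames=[3,4,-,-] (faults so far: 2)
  step 2: ref 4 -> HIT, frames=[3,4,-,-] (faults so far: 2)
  step 3: ref 1 -> FAULT, frames=[3,4,1,-] (faults so far: 3)
  step 4: ref 4 -> HIT, frames=[3,4,1,-] (faults so far: 3)
  step 5: ref 1 -> HIT, frames=[3,4,1,-] (faults so far: 3)
  step 6: ref 2 -> FAULT, frames=[3,4,1,2] (faults so far: 4)
  step 7: ref 5 -> FAULT, evict 3, frames=[5,4,1,2] (faults so far: 5)
  step 8: ref 1 -> HIT, frames=[5,4,1,2] (faults so far: 5)
  step 9: ref 5 -> HIT, frames=[5,4,1,2] (faults so far: 5)
  step 10: ref 4 -> HIT, frames=[5,4,1,2] (faults so far: 5)
  step 11: ref 1 -> HIT, frames=[5,4,1,2] (faults so far: 5)
  step 12: ref 3 -> FAULT, evict 4, frames=[5,3,1,2] (faults so far: 6)
  step 13: ref 4 -> FAULT, evict 1, frames=[5,3,4,2] (faults so far: 7)
  FIFO total faults: 7
--- LRU ---
  step 0: ref 3 -> FAULT, frames=[3,-,-,-] (faults so far: 1)
  step 1: ref 4 -> FAULT, frames=[3,4,-,-] (faults so far: 2)
  step 2: ref 4 -> HIT, frames=[3,4,-,-] (faults so far: 2)
  step 3: ref 1 -> FAULT, frames=[3,4,1,-] (faults so far: 3)
  step 4: ref 4 -> HIT, frames=[3,4,1,-] (faults so far: 3)
  step 5: ref 1 -> HIT, frames=[3,4,1,-] (faults so far: 3)
  step 6: ref 2 -> FAULT, frames=[3,4,1,2] (faults so far: 4)
  step 7: ref 5 -> FAULT, evict 3, frames=[5,4,1,2] (faults so far: 5)
  step 8: ref 1 -> HIT, frames=[5,4,1,2] (faults so far: 5)
  step 9: ref 5 -> HIT, frames=[5,4,1,2] (faults so far: 5)
  step 10: ref 4 -> HIT, frames=[5,4,1,2] (faults so far: 5)
  step 11: ref 1 -> HIT, frames=[5,4,1,2] (faults so far: 5)
  step 12: ref 3 -> FAULT, evict 2, frames=[5,4,1,3] (faults so far: 6)
  step 13: ref 4 -> HIT, frames=[5,4,1,3] (faults so far: 6)
  LRU total faults: 6
--- Optimal ---
  step 0: ref 3 -> FAULT, frames=[3,-,-,-] (faults so far: 1)
  step 1: ref 4 -> FAULT, frames=[3,4,-,-] (faults so far: 2)
  step 2: ref 4 -> HIT, frames=[3,4,-,-] (faults so far: 2)
  step 3: ref 1 -> FAULT, frames=[3,4,1,-] (faults so far: 3)
  step 4: ref 4 -> HIT, frames=[3,4,1,-] (faults so far: 3)
  step 5: ref 1 -> HIT, frames=[3,4,1,-] (faults so far: 3)
  step 6: ref 2 -> FAULT, frames=[3,4,1,2] (faults so far: 4)
  step 7: ref 5 -> FAULT, evict 2, frames=[3,4,1,5] (faults so far: 5)
  step 8: ref 1 -> HIT, frames=[3,4,1,5] (faults so far: 5)
  step 9: ref 5 -> HIT, frames=[3,4,1,5] (faults so far: 5)
  step 10: ref 4 -> HIT, frames=[3,4,1,5] (faults so far: 5)
  step 11: ref 1 -> HIT, frames=[3,4,1,5] (faults so far: 5)
  step 12: ref 3 -> HIT, frames=[3,4,1,5] (faults so far: 5)
  step 13: ref 4 -> HIT, frames=[3,4,1,5] (faults so far: 5)
  Optimal total faults: 5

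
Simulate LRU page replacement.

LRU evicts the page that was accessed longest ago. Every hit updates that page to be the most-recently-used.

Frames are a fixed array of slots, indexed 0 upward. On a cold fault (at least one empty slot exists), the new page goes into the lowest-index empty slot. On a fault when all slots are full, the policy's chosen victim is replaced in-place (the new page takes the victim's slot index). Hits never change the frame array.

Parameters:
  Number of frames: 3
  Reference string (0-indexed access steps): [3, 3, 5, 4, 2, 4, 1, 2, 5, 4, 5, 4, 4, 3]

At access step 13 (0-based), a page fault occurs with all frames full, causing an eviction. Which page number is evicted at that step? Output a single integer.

Step 0: ref 3 -> FAULT, frames=[3,-,-]
Step 1: ref 3 -> HIT, frames=[3,-,-]
Step 2: ref 5 -> FAULT, frames=[3,5,-]
Step 3: ref 4 -> FAULT, frames=[3,5,4]
Step 4: ref 2 -> FAULT, evict 3, frames=[2,5,4]
Step 5: ref 4 -> HIT, frames=[2,5,4]
Step 6: ref 1 -> FAULT, evict 5, frames=[2,1,4]
Step 7: ref 2 -> HIT, frames=[2,1,4]
Step 8: ref 5 -> FAULT, evict 4, frames=[2,1,5]
Step 9: ref 4 -> FAULT, evict 1, frames=[2,4,5]
Step 10: ref 5 -> HIT, frames=[2,4,5]
Step 11: ref 4 -> HIT, frames=[2,4,5]
Step 12: ref 4 -> HIT, frames=[2,4,5]
Step 13: ref 3 -> FAULT, evict 2, frames=[3,4,5]
At step 13: evicted page 2

Answer: 2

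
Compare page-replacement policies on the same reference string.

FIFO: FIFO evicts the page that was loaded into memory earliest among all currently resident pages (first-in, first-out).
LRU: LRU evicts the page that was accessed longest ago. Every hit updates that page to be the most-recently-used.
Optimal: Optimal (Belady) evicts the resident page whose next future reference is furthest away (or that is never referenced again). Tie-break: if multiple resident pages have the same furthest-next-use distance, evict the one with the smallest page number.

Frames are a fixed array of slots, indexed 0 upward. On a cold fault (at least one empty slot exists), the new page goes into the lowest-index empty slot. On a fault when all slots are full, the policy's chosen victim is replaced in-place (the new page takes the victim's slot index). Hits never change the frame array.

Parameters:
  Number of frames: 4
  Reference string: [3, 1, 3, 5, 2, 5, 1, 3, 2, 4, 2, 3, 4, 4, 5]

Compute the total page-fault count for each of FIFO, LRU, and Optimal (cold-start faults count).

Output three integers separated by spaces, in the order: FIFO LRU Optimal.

Answer: 6 6 5

Derivation:
--- FIFO ---
  step 0: ref 3 -> FAULT, frames=[3,-,-,-] (faults so far: 1)
  step 1: ref 1 -> FAULT, frames=[3,1,-,-] (faults so far: 2)
  step 2: ref 3 -> HIT, frames=[3,1,-,-] (faults so far: 2)
  step 3: ref 5 -> FAULT, frames=[3,1,5,-] (faults so far: 3)
  step 4: ref 2 -> FAULT, frames=[3,1,5,2] (faults so far: 4)
  step 5: ref 5 -> HIT, frames=[3,1,5,2] (faults so far: 4)
  step 6: ref 1 -> HIT, frames=[3,1,5,2] (faults so far: 4)
  step 7: ref 3 -> HIT, frames=[3,1,5,2] (faults so far: 4)
  step 8: ref 2 -> HIT, frames=[3,1,5,2] (faults so far: 4)
  step 9: ref 4 -> FAULT, evict 3, frames=[4,1,5,2] (faults so far: 5)
  step 10: ref 2 -> HIT, frames=[4,1,5,2] (faults so far: 5)
  step 11: ref 3 -> FAULT, evict 1, frames=[4,3,5,2] (faults so far: 6)
  step 12: ref 4 -> HIT, frames=[4,3,5,2] (faults so far: 6)
  step 13: ref 4 -> HIT, frames=[4,3,5,2] (faults so far: 6)
  step 14: ref 5 -> HIT, frames=[4,3,5,2] (faults so far: 6)
  FIFO total faults: 6
--- LRU ---
  step 0: ref 3 -> FAULT, frames=[3,-,-,-] (faults so far: 1)
  step 1: ref 1 -> FAULT, frames=[3,1,-,-] (faults so far: 2)
  step 2: ref 3 -> HIT, frames=[3,1,-,-] (faults so far: 2)
  step 3: ref 5 -> FAULT, frames=[3,1,5,-] (faults so far: 3)
  step 4: ref 2 -> FAULT, frames=[3,1,5,2] (faults so far: 4)
  step 5: ref 5 -> HIT, frames=[3,1,5,2] (faults so far: 4)
  step 6: ref 1 -> HIT, frames=[3,1,5,2] (faults so far: 4)
  step 7: ref 3 -> HIT, frames=[3,1,5,2] (faults so far: 4)
  step 8: ref 2 -> HIT, frames=[3,1,5,2] (faults so far: 4)
  step 9: ref 4 -> FAULT, evict 5, frames=[3,1,4,2] (faults so far: 5)
  step 10: ref 2 -> HIT, frames=[3,1,4,2] (faults so far: 5)
  step 11: ref 3 -> HIT, frames=[3,1,4,2] (faults so far: 5)
  step 12: ref 4 -> HIT, frames=[3,1,4,2] (faults so far: 5)
  step 13: ref 4 -> HIT, frames=[3,1,4,2] (faults so far: 5)
  step 14: ref 5 -> FAULT, evict 1, frames=[3,5,4,2] (faults so far: 6)
  LRU total faults: 6
--- Optimal ---
  step 0: ref 3 -> FAULT, frames=[3,-,-,-] (faults so far: 1)
  step 1: ref 1 -> FAULT, frames=[3,1,-,-] (faults so far: 2)
  step 2: ref 3 -> HIT, frames=[3,1,-,-] (faults so far: 2)
  step 3: ref 5 -> FAULT, frames=[3,1,5,-] (faults so far: 3)
  step 4: ref 2 -> FAULT, frames=[3,1,5,2] (faults so far: 4)
  step 5: ref 5 -> HIT, frames=[3,1,5,2] (faults so far: 4)
  step 6: ref 1 -> HIT, frames=[3,1,5,2] (faults so far: 4)
  step 7: ref 3 -> HIT, frames=[3,1,5,2] (faults so far: 4)
  step 8: ref 2 -> HIT, frames=[3,1,5,2] (faults so far: 4)
  step 9: ref 4 -> FAULT, evict 1, frames=[3,4,5,2] (faults so far: 5)
  step 10: ref 2 -> HIT, frames=[3,4,5,2] (faults so far: 5)
  step 11: ref 3 -> HIT, frames=[3,4,5,2] (faults so far: 5)
  step 12: ref 4 -> HIT, frames=[3,4,5,2] (faults so far: 5)
  step 13: ref 4 -> HIT, frames=[3,4,5,2] (faults so far: 5)
  step 14: ref 5 -> HIT, frames=[3,4,5,2] (faults so far: 5)
  Optimal total faults: 5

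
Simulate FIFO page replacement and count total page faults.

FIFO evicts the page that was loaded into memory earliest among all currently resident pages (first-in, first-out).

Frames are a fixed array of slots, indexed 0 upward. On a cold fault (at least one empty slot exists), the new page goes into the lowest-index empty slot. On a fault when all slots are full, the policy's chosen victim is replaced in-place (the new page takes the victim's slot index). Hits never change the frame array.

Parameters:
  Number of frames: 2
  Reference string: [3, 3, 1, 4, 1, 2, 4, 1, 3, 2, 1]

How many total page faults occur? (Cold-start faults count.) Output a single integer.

Answer: 8

Derivation:
Step 0: ref 3 → FAULT, frames=[3,-]
Step 1: ref 3 → HIT, frames=[3,-]
Step 2: ref 1 → FAULT, frames=[3,1]
Step 3: ref 4 → FAULT (evict 3), frames=[4,1]
Step 4: ref 1 → HIT, frames=[4,1]
Step 5: ref 2 → FAULT (evict 1), frames=[4,2]
Step 6: ref 4 → HIT, frames=[4,2]
Step 7: ref 1 → FAULT (evict 4), frames=[1,2]
Step 8: ref 3 → FAULT (evict 2), frames=[1,3]
Step 9: ref 2 → FAULT (evict 1), frames=[2,3]
Step 10: ref 1 → FAULT (evict 3), frames=[2,1]
Total faults: 8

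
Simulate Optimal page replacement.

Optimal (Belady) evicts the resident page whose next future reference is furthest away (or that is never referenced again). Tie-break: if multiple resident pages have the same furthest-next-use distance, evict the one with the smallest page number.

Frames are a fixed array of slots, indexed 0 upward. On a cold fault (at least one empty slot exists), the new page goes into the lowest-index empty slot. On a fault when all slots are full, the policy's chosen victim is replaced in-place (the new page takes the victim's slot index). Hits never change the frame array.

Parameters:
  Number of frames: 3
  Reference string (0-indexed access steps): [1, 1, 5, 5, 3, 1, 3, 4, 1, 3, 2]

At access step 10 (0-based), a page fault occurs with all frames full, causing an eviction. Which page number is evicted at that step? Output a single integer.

Step 0: ref 1 -> FAULT, frames=[1,-,-]
Step 1: ref 1 -> HIT, frames=[1,-,-]
Step 2: ref 5 -> FAULT, frames=[1,5,-]
Step 3: ref 5 -> HIT, frames=[1,5,-]
Step 4: ref 3 -> FAULT, frames=[1,5,3]
Step 5: ref 1 -> HIT, frames=[1,5,3]
Step 6: ref 3 -> HIT, frames=[1,5,3]
Step 7: ref 4 -> FAULT, evict 5, frames=[1,4,3]
Step 8: ref 1 -> HIT, frames=[1,4,3]
Step 9: ref 3 -> HIT, frames=[1,4,3]
Step 10: ref 2 -> FAULT, evict 1, frames=[2,4,3]
At step 10: evicted page 1

Answer: 1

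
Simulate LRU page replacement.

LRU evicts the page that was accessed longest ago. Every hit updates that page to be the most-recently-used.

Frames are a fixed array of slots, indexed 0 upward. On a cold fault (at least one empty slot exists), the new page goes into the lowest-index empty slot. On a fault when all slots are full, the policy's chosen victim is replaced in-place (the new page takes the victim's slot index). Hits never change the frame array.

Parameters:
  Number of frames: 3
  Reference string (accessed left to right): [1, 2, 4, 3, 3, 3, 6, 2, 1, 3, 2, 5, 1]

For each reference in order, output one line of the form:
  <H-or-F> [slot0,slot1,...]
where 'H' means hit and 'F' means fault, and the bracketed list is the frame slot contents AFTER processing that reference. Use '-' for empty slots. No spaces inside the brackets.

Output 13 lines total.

F [1,-,-]
F [1,2,-]
F [1,2,4]
F [3,2,4]
H [3,2,4]
H [3,2,4]
F [3,6,4]
F [3,6,2]
F [1,6,2]
F [1,3,2]
H [1,3,2]
F [5,3,2]
F [5,1,2]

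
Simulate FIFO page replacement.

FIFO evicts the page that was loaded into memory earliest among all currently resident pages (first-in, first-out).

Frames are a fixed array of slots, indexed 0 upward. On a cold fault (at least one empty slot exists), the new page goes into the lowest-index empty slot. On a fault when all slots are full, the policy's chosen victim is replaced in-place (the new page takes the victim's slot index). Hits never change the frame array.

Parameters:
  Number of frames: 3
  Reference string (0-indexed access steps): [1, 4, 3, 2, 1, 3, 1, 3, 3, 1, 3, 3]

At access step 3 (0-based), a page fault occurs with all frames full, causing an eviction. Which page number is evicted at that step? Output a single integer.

Step 0: ref 1 -> FAULT, frames=[1,-,-]
Step 1: ref 4 -> FAULT, frames=[1,4,-]
Step 2: ref 3 -> FAULT, frames=[1,4,3]
Step 3: ref 2 -> FAULT, evict 1, frames=[2,4,3]
At step 3: evicted page 1

Answer: 1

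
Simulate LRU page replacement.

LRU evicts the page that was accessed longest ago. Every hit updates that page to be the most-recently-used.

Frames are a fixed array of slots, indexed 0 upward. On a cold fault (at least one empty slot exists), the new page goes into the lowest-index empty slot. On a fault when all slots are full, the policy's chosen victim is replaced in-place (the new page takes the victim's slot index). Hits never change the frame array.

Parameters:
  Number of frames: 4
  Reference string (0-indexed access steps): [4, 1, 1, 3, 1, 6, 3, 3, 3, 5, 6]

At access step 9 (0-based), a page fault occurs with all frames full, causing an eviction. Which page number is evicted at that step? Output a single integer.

Step 0: ref 4 -> FAULT, frames=[4,-,-,-]
Step 1: ref 1 -> FAULT, frames=[4,1,-,-]
Step 2: ref 1 -> HIT, frames=[4,1,-,-]
Step 3: ref 3 -> FAULT, frames=[4,1,3,-]
Step 4: ref 1 -> HIT, frames=[4,1,3,-]
Step 5: ref 6 -> FAULT, frames=[4,1,3,6]
Step 6: ref 3 -> HIT, frames=[4,1,3,6]
Step 7: ref 3 -> HIT, frames=[4,1,3,6]
Step 8: ref 3 -> HIT, frames=[4,1,3,6]
Step 9: ref 5 -> FAULT, evict 4, frames=[5,1,3,6]
At step 9: evicted page 4

Answer: 4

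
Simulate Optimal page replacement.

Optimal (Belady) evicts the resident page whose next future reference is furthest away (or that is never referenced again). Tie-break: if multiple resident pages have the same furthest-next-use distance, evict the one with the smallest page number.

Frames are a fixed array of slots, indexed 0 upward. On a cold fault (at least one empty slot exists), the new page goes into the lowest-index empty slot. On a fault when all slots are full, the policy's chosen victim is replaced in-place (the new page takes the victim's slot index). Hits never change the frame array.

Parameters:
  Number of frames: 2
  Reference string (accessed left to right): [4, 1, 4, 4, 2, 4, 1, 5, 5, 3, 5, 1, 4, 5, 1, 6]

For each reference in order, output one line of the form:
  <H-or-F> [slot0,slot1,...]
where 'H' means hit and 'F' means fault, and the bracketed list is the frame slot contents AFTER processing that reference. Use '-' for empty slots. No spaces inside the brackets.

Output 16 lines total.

F [4,-]
F [4,1]
H [4,1]
H [4,1]
F [4,2]
H [4,2]
F [4,1]
F [5,1]
H [5,1]
F [5,3]
H [5,3]
F [5,1]
F [5,4]
H [5,4]
F [5,1]
F [5,6]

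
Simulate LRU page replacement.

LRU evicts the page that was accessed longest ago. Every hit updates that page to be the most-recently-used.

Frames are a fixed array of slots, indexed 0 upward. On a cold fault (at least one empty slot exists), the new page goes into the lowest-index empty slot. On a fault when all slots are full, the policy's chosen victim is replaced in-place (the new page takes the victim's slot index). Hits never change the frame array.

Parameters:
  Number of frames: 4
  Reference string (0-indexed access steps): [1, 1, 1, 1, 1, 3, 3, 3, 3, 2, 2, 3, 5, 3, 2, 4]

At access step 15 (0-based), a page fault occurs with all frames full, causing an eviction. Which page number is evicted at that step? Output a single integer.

Step 0: ref 1 -> FAULT, frames=[1,-,-,-]
Step 1: ref 1 -> HIT, frames=[1,-,-,-]
Step 2: ref 1 -> HIT, frames=[1,-,-,-]
Step 3: ref 1 -> HIT, frames=[1,-,-,-]
Step 4: ref 1 -> HIT, frames=[1,-,-,-]
Step 5: ref 3 -> FAULT, frames=[1,3,-,-]
Step 6: ref 3 -> HIT, frames=[1,3,-,-]
Step 7: ref 3 -> HIT, frames=[1,3,-,-]
Step 8: ref 3 -> HIT, frames=[1,3,-,-]
Step 9: ref 2 -> FAULT, frames=[1,3,2,-]
Step 10: ref 2 -> HIT, frames=[1,3,2,-]
Step 11: ref 3 -> HIT, frames=[1,3,2,-]
Step 12: ref 5 -> FAULT, frames=[1,3,2,5]
Step 13: ref 3 -> HIT, frames=[1,3,2,5]
Step 14: ref 2 -> HIT, frames=[1,3,2,5]
Step 15: ref 4 -> FAULT, evict 1, frames=[4,3,2,5]
At step 15: evicted page 1

Answer: 1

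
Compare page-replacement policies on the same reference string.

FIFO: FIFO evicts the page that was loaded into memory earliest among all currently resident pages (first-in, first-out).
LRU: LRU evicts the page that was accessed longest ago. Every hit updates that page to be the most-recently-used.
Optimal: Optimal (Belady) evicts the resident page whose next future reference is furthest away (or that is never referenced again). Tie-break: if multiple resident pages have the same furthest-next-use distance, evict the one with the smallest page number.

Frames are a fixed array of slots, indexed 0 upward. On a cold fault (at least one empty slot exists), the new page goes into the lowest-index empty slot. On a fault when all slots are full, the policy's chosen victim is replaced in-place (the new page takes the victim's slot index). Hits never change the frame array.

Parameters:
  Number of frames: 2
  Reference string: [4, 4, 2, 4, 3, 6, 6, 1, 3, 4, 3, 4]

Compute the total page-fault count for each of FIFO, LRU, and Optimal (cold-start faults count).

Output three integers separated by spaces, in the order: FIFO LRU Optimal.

--- FIFO ---
  step 0: ref 4 -> FAULT, frames=[4,-] (faults so far: 1)
  step 1: ref 4 -> HIT, frames=[4,-] (faults so far: 1)
  step 2: ref 2 -> FAULT, frames=[4,2] (faults so far: 2)
  step 3: ref 4 -> HIT, frames=[4,2] (faults so far: 2)
  step 4: ref 3 -> FAULT, evict 4, frames=[3,2] (faults so far: 3)
  step 5: ref 6 -> FAULT, evict 2, frames=[3,6] (faults so far: 4)
  step 6: ref 6 -> HIT, frames=[3,6] (faults so far: 4)
  step 7: ref 1 -> FAULT, evict 3, frames=[1,6] (faults so far: 5)
  step 8: ref 3 -> FAULT, evict 6, frames=[1,3] (faults so far: 6)
  step 9: ref 4 -> FAULT, evict 1, frames=[4,3] (faults so far: 7)
  step 10: ref 3 -> HIT, frames=[4,3] (faults so far: 7)
  step 11: ref 4 -> HIT, frames=[4,3] (faults so far: 7)
  FIFO total faults: 7
--- LRU ---
  step 0: ref 4 -> FAULT, frames=[4,-] (faults so far: 1)
  step 1: ref 4 -> HIT, frames=[4,-] (faults so far: 1)
  step 2: ref 2 -> FAULT, frames=[4,2] (faults so far: 2)
  step 3: ref 4 -> HIT, frames=[4,2] (faults so far: 2)
  step 4: ref 3 -> FAULT, evict 2, frames=[4,3] (faults so far: 3)
  step 5: ref 6 -> FAULT, evict 4, frames=[6,3] (faults so far: 4)
  step 6: ref 6 -> HIT, frames=[6,3] (faults so far: 4)
  step 7: ref 1 -> FAULT, evict 3, frames=[6,1] (faults so far: 5)
  step 8: ref 3 -> FAULT, evict 6, frames=[3,1] (faults so far: 6)
  step 9: ref 4 -> FAULT, evict 1, frames=[3,4] (faults so far: 7)
  step 10: ref 3 -> HIT, frames=[3,4] (faults so far: 7)
  step 11: ref 4 -> HIT, frames=[3,4] (faults so far: 7)
  LRU total faults: 7
--- Optimal ---
  step 0: ref 4 -> FAULT, frames=[4,-] (faults so far: 1)
  step 1: ref 4 -> HIT, frames=[4,-] (faults so far: 1)
  step 2: ref 2 -> FAULT, frames=[4,2] (faults so far: 2)
  step 3: ref 4 -> HIT, frames=[4,2] (faults so far: 2)
  step 4: ref 3 -> FAULT, evict 2, frames=[4,3] (faults so far: 3)
  step 5: ref 6 -> FAULT, evict 4, frames=[6,3] (faults so far: 4)
  step 6: ref 6 -> HIT, frames=[6,3] (faults so far: 4)
  step 7: ref 1 -> FAULT, evict 6, frames=[1,3] (faults so far: 5)
  step 8: ref 3 -> HIT, frames=[1,3] (faults so far: 5)
  step 9: ref 4 -> FAULT, evict 1, frames=[4,3] (faults so far: 6)
  step 10: ref 3 -> HIT, frames=[4,3] (faults so far: 6)
  step 11: ref 4 -> HIT, frames=[4,3] (faults so far: 6)
  Optimal total faults: 6

Answer: 7 7 6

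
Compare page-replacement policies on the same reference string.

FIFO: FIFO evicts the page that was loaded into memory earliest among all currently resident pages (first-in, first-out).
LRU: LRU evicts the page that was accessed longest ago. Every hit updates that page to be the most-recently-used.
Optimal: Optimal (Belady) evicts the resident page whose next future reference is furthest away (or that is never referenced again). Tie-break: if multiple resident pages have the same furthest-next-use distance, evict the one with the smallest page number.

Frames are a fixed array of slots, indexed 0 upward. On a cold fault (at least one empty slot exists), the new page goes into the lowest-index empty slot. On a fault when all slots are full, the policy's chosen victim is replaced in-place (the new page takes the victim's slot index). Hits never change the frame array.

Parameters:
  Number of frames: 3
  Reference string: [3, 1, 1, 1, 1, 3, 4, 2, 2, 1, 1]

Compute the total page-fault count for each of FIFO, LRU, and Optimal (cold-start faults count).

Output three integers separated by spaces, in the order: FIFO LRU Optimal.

--- FIFO ---
  step 0: ref 3 -> FAULT, frames=[3,-,-] (faults so far: 1)
  step 1: ref 1 -> FAULT, frames=[3,1,-] (faults so far: 2)
  step 2: ref 1 -> HIT, frames=[3,1,-] (faults so far: 2)
  step 3: ref 1 -> HIT, frames=[3,1,-] (faults so far: 2)
  step 4: ref 1 -> HIT, frames=[3,1,-] (faults so far: 2)
  step 5: ref 3 -> HIT, frames=[3,1,-] (faults so far: 2)
  step 6: ref 4 -> FAULT, frames=[3,1,4] (faults so far: 3)
  step 7: ref 2 -> FAULT, evict 3, frames=[2,1,4] (faults so far: 4)
  step 8: ref 2 -> HIT, frames=[2,1,4] (faults so far: 4)
  step 9: ref 1 -> HIT, frames=[2,1,4] (faults so far: 4)
  step 10: ref 1 -> HIT, frames=[2,1,4] (faults so far: 4)
  FIFO total faults: 4
--- LRU ---
  step 0: ref 3 -> FAULT, frames=[3,-,-] (faults so far: 1)
  step 1: ref 1 -> FAULT, frames=[3,1,-] (faults so far: 2)
  step 2: ref 1 -> HIT, frames=[3,1,-] (faults so far: 2)
  step 3: ref 1 -> HIT, frames=[3,1,-] (faults so far: 2)
  step 4: ref 1 -> HIT, frames=[3,1,-] (faults so far: 2)
  step 5: ref 3 -> HIT, frames=[3,1,-] (faults so far: 2)
  step 6: ref 4 -> FAULT, frames=[3,1,4] (faults so far: 3)
  step 7: ref 2 -> FAULT, evict 1, frames=[3,2,4] (faults so far: 4)
  step 8: ref 2 -> HIT, frames=[3,2,4] (faults so far: 4)
  step 9: ref 1 -> FAULT, evict 3, frames=[1,2,4] (faults so far: 5)
  step 10: ref 1 -> HIT, frames=[1,2,4] (faults so far: 5)
  LRU total faults: 5
--- Optimal ---
  step 0: ref 3 -> FAULT, frames=[3,-,-] (faults so far: 1)
  step 1: ref 1 -> FAULT, frames=[3,1,-] (faults so far: 2)
  step 2: ref 1 -> HIT, frames=[3,1,-] (faults so far: 2)
  step 3: ref 1 -> HIT, frames=[3,1,-] (faults so far: 2)
  step 4: ref 1 -> HIT, frames=[3,1,-] (faults so far: 2)
  step 5: ref 3 -> HIT, frames=[3,1,-] (faults so far: 2)
  step 6: ref 4 -> FAULT, frames=[3,1,4] (faults so far: 3)
  step 7: ref 2 -> FAULT, evict 3, frames=[2,1,4] (faults so far: 4)
  step 8: ref 2 -> HIT, frames=[2,1,4] (faults so far: 4)
  step 9: ref 1 -> HIT, frames=[2,1,4] (faults so far: 4)
  step 10: ref 1 -> HIT, frames=[2,1,4] (faults so far: 4)
  Optimal total faults: 4

Answer: 4 5 4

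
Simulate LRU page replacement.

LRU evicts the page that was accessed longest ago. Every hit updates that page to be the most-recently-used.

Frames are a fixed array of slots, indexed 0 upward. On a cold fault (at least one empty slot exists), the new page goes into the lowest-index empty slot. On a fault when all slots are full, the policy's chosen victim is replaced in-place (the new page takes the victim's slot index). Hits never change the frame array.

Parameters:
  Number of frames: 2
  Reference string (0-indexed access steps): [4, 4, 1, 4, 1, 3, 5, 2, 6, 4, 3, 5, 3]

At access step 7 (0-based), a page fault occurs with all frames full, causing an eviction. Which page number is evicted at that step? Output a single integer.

Step 0: ref 4 -> FAULT, frames=[4,-]
Step 1: ref 4 -> HIT, frames=[4,-]
Step 2: ref 1 -> FAULT, frames=[4,1]
Step 3: ref 4 -> HIT, frames=[4,1]
Step 4: ref 1 -> HIT, frames=[4,1]
Step 5: ref 3 -> FAULT, evict 4, frames=[3,1]
Step 6: ref 5 -> FAULT, evict 1, frames=[3,5]
Step 7: ref 2 -> FAULT, evict 3, frames=[2,5]
At step 7: evicted page 3

Answer: 3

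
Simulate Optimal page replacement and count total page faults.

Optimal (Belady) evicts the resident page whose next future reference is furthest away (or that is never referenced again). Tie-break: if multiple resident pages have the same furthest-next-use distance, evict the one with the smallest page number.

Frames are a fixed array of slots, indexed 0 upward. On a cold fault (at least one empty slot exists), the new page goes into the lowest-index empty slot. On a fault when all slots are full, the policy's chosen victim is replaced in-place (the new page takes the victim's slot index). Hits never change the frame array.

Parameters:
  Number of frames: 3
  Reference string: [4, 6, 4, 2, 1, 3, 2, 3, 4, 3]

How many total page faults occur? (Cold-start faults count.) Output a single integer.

Step 0: ref 4 → FAULT, frames=[4,-,-]
Step 1: ref 6 → FAULT, frames=[4,6,-]
Step 2: ref 4 → HIT, frames=[4,6,-]
Step 3: ref 2 → FAULT, frames=[4,6,2]
Step 4: ref 1 → FAULT (evict 6), frames=[4,1,2]
Step 5: ref 3 → FAULT (evict 1), frames=[4,3,2]
Step 6: ref 2 → HIT, frames=[4,3,2]
Step 7: ref 3 → HIT, frames=[4,3,2]
Step 8: ref 4 → HIT, frames=[4,3,2]
Step 9: ref 3 → HIT, frames=[4,3,2]
Total faults: 5

Answer: 5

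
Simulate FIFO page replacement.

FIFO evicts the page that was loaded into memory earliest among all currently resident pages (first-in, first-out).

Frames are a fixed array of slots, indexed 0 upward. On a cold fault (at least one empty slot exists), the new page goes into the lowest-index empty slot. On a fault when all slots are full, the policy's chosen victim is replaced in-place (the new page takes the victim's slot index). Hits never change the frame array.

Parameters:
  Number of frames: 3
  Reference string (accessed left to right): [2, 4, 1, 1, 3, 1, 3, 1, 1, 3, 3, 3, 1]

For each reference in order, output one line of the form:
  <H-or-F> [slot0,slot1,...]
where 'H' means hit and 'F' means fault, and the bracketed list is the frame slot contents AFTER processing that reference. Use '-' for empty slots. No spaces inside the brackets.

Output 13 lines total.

F [2,-,-]
F [2,4,-]
F [2,4,1]
H [2,4,1]
F [3,4,1]
H [3,4,1]
H [3,4,1]
H [3,4,1]
H [3,4,1]
H [3,4,1]
H [3,4,1]
H [3,4,1]
H [3,4,1]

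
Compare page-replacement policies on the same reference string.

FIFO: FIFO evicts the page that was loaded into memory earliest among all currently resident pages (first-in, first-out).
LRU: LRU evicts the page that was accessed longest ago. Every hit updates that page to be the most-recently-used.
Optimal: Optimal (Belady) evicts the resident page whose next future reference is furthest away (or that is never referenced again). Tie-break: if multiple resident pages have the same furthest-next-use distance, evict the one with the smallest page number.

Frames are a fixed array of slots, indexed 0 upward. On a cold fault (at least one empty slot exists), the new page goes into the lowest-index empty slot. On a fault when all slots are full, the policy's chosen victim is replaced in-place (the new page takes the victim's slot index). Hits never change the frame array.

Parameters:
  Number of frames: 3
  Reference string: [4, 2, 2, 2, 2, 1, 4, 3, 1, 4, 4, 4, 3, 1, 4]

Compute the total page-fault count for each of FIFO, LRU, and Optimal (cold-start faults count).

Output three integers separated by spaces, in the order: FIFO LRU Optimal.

--- FIFO ---
  step 0: ref 4 -> FAULT, frames=[4,-,-] (faults so far: 1)
  step 1: ref 2 -> FAULT, frames=[4,2,-] (faults so far: 2)
  step 2: ref 2 -> HIT, frames=[4,2,-] (faults so far: 2)
  step 3: ref 2 -> HIT, frames=[4,2,-] (faults so far: 2)
  step 4: ref 2 -> HIT, frames=[4,2,-] (faults so far: 2)
  step 5: ref 1 -> FAULT, frames=[4,2,1] (faults so far: 3)
  step 6: ref 4 -> HIT, frames=[4,2,1] (faults so far: 3)
  step 7: ref 3 -> FAULT, evict 4, frames=[3,2,1] (faults so far: 4)
  step 8: ref 1 -> HIT, frames=[3,2,1] (faults so far: 4)
  step 9: ref 4 -> FAULT, evict 2, frames=[3,4,1] (faults so far: 5)
  step 10: ref 4 -> HIT, frames=[3,4,1] (faults so far: 5)
  step 11: ref 4 -> HIT, frames=[3,4,1] (faults so far: 5)
  step 12: ref 3 -> HIT, frames=[3,4,1] (faults so far: 5)
  step 13: ref 1 -> HIT, frames=[3,4,1] (faults so far: 5)
  step 14: ref 4 -> HIT, frames=[3,4,1] (faults so far: 5)
  FIFO total faults: 5
--- LRU ---
  step 0: ref 4 -> FAULT, frames=[4,-,-] (faults so far: 1)
  step 1: ref 2 -> FAULT, frames=[4,2,-] (faults so far: 2)
  step 2: ref 2 -> HIT, frames=[4,2,-] (faults so far: 2)
  step 3: ref 2 -> HIT, frames=[4,2,-] (faults so far: 2)
  step 4: ref 2 -> HIT, frames=[4,2,-] (faults so far: 2)
  step 5: ref 1 -> FAULT, frames=[4,2,1] (faults so far: 3)
  step 6: ref 4 -> HIT, frames=[4,2,1] (faults so far: 3)
  step 7: ref 3 -> FAULT, evict 2, frames=[4,3,1] (faults so far: 4)
  step 8: ref 1 -> HIT, frames=[4,3,1] (faults so far: 4)
  step 9: ref 4 -> HIT, frames=[4,3,1] (faults so far: 4)
  step 10: ref 4 -> HIT, frames=[4,3,1] (faults so far: 4)
  step 11: ref 4 -> HIT, frames=[4,3,1] (faults so far: 4)
  step 12: ref 3 -> HIT, frames=[4,3,1] (faults so far: 4)
  step 13: ref 1 -> HIT, frames=[4,3,1] (faults so far: 4)
  step 14: ref 4 -> HIT, frames=[4,3,1] (faults so far: 4)
  LRU total faults: 4
--- Optimal ---
  step 0: ref 4 -> FAULT, frames=[4,-,-] (faults so far: 1)
  step 1: ref 2 -> FAULT, frames=[4,2,-] (faults so far: 2)
  step 2: ref 2 -> HIT, frames=[4,2,-] (faults so far: 2)
  step 3: ref 2 -> HIT, frames=[4,2,-] (faults so far: 2)
  step 4: ref 2 -> HIT, frames=[4,2,-] (faults so far: 2)
  step 5: ref 1 -> FAULT, frames=[4,2,1] (faults so far: 3)
  step 6: ref 4 -> HIT, frames=[4,2,1] (faults so far: 3)
  step 7: ref 3 -> FAULT, evict 2, frames=[4,3,1] (faults so far: 4)
  step 8: ref 1 -> HIT, frames=[4,3,1] (faults so far: 4)
  step 9: ref 4 -> HIT, frames=[4,3,1] (faults so far: 4)
  step 10: ref 4 -> HIT, frames=[4,3,1] (faults so far: 4)
  step 11: ref 4 -> HIT, frames=[4,3,1] (faults so far: 4)
  step 12: ref 3 -> HIT, frames=[4,3,1] (faults so far: 4)
  step 13: ref 1 -> HIT, frames=[4,3,1] (faults so far: 4)
  step 14: ref 4 -> HIT, frames=[4,3,1] (faults so far: 4)
  Optimal total faults: 4

Answer: 5 4 4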